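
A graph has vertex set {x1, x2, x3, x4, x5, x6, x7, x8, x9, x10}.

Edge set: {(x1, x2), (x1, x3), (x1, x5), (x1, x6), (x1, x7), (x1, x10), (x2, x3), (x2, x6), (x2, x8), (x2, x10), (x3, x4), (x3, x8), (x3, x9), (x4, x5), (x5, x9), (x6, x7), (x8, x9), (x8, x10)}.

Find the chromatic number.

3

x2, x8, x10 form a triangle, so at least 3 colors are needed.
A valid assignment using 3 colors: x1=R, x2=B, x3=G, x4=R, x5=G, x6=G, x7=B, x8=R, x9=B, x10=G. Every edge joins two different colors.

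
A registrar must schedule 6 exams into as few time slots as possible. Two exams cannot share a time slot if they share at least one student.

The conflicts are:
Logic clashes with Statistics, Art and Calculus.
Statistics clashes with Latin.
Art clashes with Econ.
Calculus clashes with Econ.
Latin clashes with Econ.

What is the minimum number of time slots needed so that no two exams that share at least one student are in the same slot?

The cycle Art-Logic-Statistics-Latin-Econ-Art has odd length 5, so it cannot be 2-colored; at least 3 time slots are needed.
Using 3 time slots: Logic=1, Statistics=2, Art=2, Calculus=2, Latin=3, Econ=1. Each listed conflict is separated.

3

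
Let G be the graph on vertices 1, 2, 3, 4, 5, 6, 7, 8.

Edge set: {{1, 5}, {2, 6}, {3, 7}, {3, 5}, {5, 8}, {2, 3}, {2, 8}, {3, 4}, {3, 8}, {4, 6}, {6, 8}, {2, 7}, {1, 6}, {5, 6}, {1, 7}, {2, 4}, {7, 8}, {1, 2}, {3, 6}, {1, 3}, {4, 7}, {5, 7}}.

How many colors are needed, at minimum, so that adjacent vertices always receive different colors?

2, 3, 4, 6 are pairwise adjacent (a clique of size 4), so at least 4 colors are needed.
4 colors suffice: color red → {3}; color blue → {2, 5}; color green → {6, 7}; color yellow → {1, 4, 8}. No two adjacent vertices share a color.

4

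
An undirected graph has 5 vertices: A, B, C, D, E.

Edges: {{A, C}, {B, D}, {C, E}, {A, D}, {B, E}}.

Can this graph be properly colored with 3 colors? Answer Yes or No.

Yes

The chromatic number is 3. The cycle A-C-E-B-D-A has odd length 5, so it cannot be 2-colored; at least 3 colors are needed.
3 colors suffice: color red → {A, E}; color blue → {B, C}; color green → {D}.
That is already a proper 3-coloring.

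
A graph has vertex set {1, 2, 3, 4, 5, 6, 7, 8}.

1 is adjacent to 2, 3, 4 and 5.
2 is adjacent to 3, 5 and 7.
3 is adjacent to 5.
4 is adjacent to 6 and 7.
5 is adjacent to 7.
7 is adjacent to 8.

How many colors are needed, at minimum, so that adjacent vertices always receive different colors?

1, 2, 3, 5 form a clique, so at least 4 colors are needed.
4 colors suffice: color a → {2, 4, 8}; color b → {1, 6, 7}; color c → {5}; color d → {3}. Each edge has distinct colors on its endpoints.

4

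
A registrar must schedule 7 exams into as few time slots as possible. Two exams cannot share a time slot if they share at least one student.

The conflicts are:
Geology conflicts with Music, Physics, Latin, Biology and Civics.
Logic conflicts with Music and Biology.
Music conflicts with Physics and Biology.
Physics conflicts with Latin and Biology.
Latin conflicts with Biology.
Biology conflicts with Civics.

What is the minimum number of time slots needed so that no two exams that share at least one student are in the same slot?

Geology, Music, Physics, Biology are mutually in conflict, so at least 4 time slots are needed.
Using 4 time slots: Geology=2, Logic=2, Music=3, Physics=4, Latin=3, Biology=1, Civics=3. No two conflicting exams share a time slot.

4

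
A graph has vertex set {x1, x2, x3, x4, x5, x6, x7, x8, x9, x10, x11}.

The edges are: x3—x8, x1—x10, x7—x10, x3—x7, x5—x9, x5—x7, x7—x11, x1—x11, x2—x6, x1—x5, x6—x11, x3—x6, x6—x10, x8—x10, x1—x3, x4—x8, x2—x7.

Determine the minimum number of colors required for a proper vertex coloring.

2

x1 and x10 are adjacent, so at least 2 colors are needed.
2 colors suffice: color R → {x1, x6, x7, x8, x9}; color B → {x2, x3, x4, x5, x10, x11}. Each edge has distinct colors on its endpoints.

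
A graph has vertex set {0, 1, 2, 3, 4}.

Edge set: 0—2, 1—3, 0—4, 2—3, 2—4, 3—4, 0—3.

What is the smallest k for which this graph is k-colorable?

4

0, 2, 3, 4 form a clique, so at least 4 colors are needed.
A valid assignment using 4 colors: 0=blue, 1=blue, 2=green, 3=red, 4=yellow. Each edge has distinct colors on its endpoints.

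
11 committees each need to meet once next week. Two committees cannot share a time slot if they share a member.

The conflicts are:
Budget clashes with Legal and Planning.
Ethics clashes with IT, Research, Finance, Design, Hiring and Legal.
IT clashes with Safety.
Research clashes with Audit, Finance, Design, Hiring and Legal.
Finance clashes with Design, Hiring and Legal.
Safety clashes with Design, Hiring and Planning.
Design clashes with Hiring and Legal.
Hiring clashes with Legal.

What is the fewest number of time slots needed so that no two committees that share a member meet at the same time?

Ethics, Research, Finance, Design, Hiring, Legal all conflict with each other, so at least 6 time slots are needed.
6 time slots suffice: time slot 1 → {Budget, Research, Safety}; time slot 2 → {IT, Audit, Design, Planning}; time slot 3 → {Hiring}; time slot 4 → {Ethics}; time slot 5 → {Legal}; time slot 6 → {Finance}. Each listed conflict is separated.

6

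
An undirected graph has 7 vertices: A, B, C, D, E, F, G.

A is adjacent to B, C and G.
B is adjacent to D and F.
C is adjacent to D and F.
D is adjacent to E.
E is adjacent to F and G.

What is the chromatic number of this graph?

The cycle F-C-A-G-E-F has odd length 5, so it cannot be 2-colored; at least 3 colors are needed.
3 colors suffice: color 1 → {A, D, F}; color 2 → {B, C, E}; color 3 → {G}. No two adjacent vertices share a color.

3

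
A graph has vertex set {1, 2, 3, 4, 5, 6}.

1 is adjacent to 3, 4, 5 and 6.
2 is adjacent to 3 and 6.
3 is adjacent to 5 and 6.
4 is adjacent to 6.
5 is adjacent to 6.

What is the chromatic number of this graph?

4

1, 3, 5, 6 are mutually adjacent (a clique of size 4), so at least 4 colors are needed.
4 colors suffice: color a → {6}; color b → {3, 4}; color c → {1, 2}; color d → {5}. No two adjacent vertices share a color.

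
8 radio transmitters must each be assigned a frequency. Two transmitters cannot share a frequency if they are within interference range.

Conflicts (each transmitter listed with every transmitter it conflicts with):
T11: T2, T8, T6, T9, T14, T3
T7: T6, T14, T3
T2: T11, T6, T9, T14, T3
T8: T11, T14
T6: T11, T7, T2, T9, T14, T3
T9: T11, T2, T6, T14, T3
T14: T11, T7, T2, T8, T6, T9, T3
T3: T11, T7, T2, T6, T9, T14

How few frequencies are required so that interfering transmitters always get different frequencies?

T11, T2, T6, T9, T14, T3 all conflict with each other, so at least 6 frequencies are needed.
Using 6 frequencies: T11=4, T7=4, T2=6, T8=2, T6=2, T9=5, T14=1, T3=3. Every pair that conflicts lands in different frequencies.

6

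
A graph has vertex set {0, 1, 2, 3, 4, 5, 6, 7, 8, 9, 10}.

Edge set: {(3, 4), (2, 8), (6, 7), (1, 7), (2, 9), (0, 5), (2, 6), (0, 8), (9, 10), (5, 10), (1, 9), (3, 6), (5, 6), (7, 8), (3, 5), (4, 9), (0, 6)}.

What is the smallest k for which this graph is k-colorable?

3, 5, 6 are mutually adjacent, so at least 3 colors are needed.
A valid assignment using 3 colors: 0=c, 1=c, 2=b, 3=c, 4=b, 5=b, 6=a, 7=b, 8=a, 9=a, 10=c. Each edge has distinct colors on its endpoints.

3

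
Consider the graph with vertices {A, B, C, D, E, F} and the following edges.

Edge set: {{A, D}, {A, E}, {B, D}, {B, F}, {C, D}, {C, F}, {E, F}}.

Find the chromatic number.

The cycle D-C-F-E-A-D has odd length 5, so it cannot be 2-colored; at least 3 colors are needed.
3 colors suffice: color red → {D, F}; color blue → {A, B, C}; color green → {E}. Every edge joins two different colors.

3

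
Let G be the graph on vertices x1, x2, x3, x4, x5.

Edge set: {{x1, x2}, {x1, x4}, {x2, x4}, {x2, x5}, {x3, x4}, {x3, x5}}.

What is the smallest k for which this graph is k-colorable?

x1, x2, x4 are mutually adjacent, so at least 3 colors are needed.
One proper 3-coloring: x1=green, x2=red, x3=red, x4=blue, x5=blue. Each edge has distinct colors on its endpoints.

3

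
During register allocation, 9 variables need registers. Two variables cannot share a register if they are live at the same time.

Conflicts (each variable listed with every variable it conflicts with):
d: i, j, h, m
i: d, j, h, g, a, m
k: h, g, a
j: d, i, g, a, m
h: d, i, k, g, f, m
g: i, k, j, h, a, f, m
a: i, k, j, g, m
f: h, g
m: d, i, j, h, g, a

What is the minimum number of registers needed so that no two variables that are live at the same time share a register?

i, j, g, a, m are mutually in conflict, so at least 5 registers are needed.
Using 5 registers: d=1, i=4, k=3, j=2, h=2, g=1, a=5, f=3, m=3. Each listed conflict is separated.

5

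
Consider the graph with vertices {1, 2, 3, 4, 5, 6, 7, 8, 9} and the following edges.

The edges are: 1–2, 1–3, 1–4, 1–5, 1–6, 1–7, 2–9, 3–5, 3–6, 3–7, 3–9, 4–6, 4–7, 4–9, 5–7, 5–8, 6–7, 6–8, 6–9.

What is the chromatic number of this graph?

4

1, 3, 5, 7 form a clique, so at least 4 colors are needed.
A valid assignment using 4 colors: 1=blue, 2=red, 3=green, 4=green, 5=red, 6=red, 7=yellow, 8=blue, 9=blue. Every edge joins two different colors.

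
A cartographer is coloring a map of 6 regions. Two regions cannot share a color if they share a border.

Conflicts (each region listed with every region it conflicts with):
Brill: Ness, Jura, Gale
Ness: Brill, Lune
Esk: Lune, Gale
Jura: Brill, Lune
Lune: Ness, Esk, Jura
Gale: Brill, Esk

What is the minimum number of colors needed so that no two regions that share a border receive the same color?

3

The cycle Jura-Brill-Gale-Esk-Lune-Jura has odd length 5, so it cannot be 2-colored; at least 3 colors are needed.
3 colors suffice: color 1 → {Brill, Lune}; color 2 → {Ness, Jura, Gale}; color 3 → {Esk}. No two conflicting regions share a color.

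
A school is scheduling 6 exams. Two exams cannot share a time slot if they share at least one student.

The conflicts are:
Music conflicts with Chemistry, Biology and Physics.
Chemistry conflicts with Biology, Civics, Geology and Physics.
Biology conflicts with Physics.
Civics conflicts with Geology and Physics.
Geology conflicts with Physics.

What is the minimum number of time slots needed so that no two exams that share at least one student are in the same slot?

4

Music, Chemistry, Biology, Physics all conflict with each other, so at least 4 time slots are needed.
4 time slots suffice: Music=3, Chemistry=1, Biology=4, Civics=3, Geology=4, Physics=2. Each listed conflict is separated.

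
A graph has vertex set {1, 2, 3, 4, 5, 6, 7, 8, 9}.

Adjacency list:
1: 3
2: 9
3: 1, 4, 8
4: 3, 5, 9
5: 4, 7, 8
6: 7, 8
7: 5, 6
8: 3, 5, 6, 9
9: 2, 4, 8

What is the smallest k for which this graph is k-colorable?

2

5 and 7 are adjacent, so at least 2 colors are needed.
2 colors suffice: color a → {1, 2, 4, 7, 8}; color b → {3, 5, 6, 9}. No two adjacent vertices share a color.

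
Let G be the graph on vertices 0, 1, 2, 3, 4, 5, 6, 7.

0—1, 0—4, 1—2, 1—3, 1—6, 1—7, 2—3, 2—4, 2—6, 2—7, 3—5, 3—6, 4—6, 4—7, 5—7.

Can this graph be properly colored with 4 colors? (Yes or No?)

The chromatic number is 4. 1, 2, 3, 6 are mutually adjacent (a clique of size 4), so at least 4 colors are needed.
A valid assignment using 4 colors: 0=a, 1=b, 2=a, 3=d, 4=b, 5=a, 6=c, 7=c.
That is already a proper 4-coloring.

Yes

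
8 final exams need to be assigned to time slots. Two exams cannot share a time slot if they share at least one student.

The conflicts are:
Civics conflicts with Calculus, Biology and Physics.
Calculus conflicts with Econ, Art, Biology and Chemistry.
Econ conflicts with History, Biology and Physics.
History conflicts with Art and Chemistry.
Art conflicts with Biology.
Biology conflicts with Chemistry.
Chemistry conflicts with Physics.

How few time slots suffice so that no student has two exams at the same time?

Calculus, Biology, Chemistry all conflict with each other, so at least 3 time slots are needed.
A valid assignment using 3 time slots: Civics=3, Calculus=1, Econ=3, History=1, Art=3, Biology=2, Chemistry=3, Physics=1. Each listed conflict is separated.

3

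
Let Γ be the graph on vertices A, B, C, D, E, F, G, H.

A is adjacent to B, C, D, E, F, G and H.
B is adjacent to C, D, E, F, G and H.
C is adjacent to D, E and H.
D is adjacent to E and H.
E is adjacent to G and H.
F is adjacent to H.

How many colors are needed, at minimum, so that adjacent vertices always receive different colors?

6

A, B, C, D, E, H are mutually adjacent (a clique of size 6), so at least 6 colors are needed.
6 colors suffice: color 1 → {A}; color 2 → {B}; color 3 → {G, H}; color 4 → {E, F}; color 5 → {C}; color 6 → {D}. No two adjacent vertices share a color.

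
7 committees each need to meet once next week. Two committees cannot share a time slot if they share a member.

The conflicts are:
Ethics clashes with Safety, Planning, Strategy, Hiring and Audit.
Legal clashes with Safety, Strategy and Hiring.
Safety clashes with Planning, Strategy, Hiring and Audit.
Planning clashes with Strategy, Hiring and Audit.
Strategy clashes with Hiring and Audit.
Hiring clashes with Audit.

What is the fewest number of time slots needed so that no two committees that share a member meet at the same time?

Ethics, Safety, Planning, Strategy, Hiring, Audit are mutually in conflict, so at least 6 time slots are needed.
6 time slots suffice: time slot 1 → {Hiring}; time slot 2 → {Safety}; time slot 3 → {Strategy}; time slot 4 → {Legal, Planning}; time slot 5 → {Ethics}; time slot 6 → {Audit}. Every pair that conflicts lands in different time slots.

6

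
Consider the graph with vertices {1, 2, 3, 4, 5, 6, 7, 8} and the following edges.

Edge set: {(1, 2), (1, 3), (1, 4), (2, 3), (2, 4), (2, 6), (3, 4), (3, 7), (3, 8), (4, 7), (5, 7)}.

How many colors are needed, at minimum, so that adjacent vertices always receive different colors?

4

1, 2, 3, 4 form a clique, so at least 4 colors are needed.
4 colors suffice: color a → {3, 5, 6}; color b → {4, 8}; color c → {2, 7}; color d → {1}. No two adjacent vertices share a color.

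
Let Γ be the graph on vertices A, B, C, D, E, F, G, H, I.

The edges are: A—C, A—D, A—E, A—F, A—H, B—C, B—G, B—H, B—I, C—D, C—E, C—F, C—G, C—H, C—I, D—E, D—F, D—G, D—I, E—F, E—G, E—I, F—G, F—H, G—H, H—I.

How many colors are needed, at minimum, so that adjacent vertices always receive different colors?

5

C, D, E, F, G are mutually adjacent (a clique of size 5), so at least 5 colors are needed.
One proper 5-coloring: A=4, B=5, C=1, D=2, E=5, F=3, G=4, H=2, I=3. Every edge joins two different colors.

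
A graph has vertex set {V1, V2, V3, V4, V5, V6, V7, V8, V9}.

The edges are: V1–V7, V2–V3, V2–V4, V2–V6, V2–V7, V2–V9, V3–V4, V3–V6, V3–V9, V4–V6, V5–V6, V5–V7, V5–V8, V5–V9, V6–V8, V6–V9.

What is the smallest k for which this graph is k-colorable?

4

V2, V3, V4, V6 are pairwise adjacent (a clique of size 4), so at least 4 colors are needed.
4 colors suffice: color red → {V6, V7}; color blue → {V1, V2, V5}; color green → {V4, V8, V9}; color yellow → {V3}. Each edge has distinct colors on its endpoints.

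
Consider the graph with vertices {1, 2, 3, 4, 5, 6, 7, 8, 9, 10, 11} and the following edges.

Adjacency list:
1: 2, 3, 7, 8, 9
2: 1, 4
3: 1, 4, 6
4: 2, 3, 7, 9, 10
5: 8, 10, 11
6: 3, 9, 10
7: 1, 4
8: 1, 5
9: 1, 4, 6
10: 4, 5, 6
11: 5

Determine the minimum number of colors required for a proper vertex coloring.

4 and 7 are adjacent, so at least 2 colors are needed.
2 colors suffice: color a → {1, 4, 5, 6}; color b → {2, 3, 7, 8, 9, 10, 11}. Every edge joins two different colors.

2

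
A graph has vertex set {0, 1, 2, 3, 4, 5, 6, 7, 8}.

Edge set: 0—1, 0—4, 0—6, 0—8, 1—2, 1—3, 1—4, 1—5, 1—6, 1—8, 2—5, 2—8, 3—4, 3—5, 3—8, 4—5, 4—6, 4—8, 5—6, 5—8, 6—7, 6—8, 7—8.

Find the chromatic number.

5

1, 3, 4, 5, 8 are pairwise adjacent (a clique of size 5), so at least 5 colors are needed.
5 colors suffice: color a → {8}; color b → {1, 7}; color c → {2, 3, 6}; color d → {4}; color e → {0, 5}. No two adjacent vertices share a color.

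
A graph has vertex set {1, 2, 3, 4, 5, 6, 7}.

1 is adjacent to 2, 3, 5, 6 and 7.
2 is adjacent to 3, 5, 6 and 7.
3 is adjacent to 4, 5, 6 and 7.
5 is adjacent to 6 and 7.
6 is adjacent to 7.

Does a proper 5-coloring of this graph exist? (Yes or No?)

1, 2, 3, 5, 6, 7 form a clique, so at least 6 colors are needed.
So 5 colors are not enough.

No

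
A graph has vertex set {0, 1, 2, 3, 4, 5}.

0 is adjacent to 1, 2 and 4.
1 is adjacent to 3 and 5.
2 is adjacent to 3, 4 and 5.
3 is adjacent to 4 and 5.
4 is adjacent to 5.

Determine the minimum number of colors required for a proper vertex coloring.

4

2, 3, 4, 5 are mutually adjacent (a clique of size 4), so at least 4 colors are needed.
4 colors suffice: 0=blue, 1=red, 2=yellow, 3=green, 4=red, 5=blue. Each edge has distinct colors on its endpoints.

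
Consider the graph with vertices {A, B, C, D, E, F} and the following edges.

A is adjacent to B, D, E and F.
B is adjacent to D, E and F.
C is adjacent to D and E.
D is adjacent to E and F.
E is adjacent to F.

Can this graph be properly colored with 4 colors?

No

A, B, D, E, F are pairwise adjacent (a clique of size 5), so at least 5 colors are needed.
So 4 colors are not enough.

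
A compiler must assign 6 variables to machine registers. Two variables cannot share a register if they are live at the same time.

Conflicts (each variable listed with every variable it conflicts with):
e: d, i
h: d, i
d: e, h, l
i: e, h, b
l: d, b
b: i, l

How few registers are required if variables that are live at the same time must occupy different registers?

The cycle h-d-l-b-i-h has odd length 5, so it cannot be 2-colored; at least 3 registers are needed.
Using 3 registers: e=2, h=2, d=1, i=1, l=2, b=3. Every pair that conflicts lands in different registers.

3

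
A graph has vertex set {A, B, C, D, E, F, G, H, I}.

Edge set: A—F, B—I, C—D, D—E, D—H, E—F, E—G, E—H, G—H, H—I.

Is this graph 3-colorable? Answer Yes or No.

Yes

The chromatic number is 3. E, G, H are pairwise adjacent, so at least 3 colors are needed.
One proper 3-coloring: A=2, B=1, C=1, D=3, E=2, F=1, G=3, H=1, I=2.
That is already a proper 3-coloring.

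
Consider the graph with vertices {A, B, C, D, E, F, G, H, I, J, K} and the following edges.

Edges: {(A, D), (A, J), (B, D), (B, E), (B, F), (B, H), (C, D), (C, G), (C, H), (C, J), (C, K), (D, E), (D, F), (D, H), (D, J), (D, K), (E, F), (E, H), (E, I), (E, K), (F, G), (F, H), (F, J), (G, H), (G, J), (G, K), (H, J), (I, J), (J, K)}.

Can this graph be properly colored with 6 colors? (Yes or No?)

Yes

The chromatic number is 5. B, D, E, F, H are pairwise adjacent (a clique of size 5), so at least 5 colors are needed.
A valid assignment using 5 colors: A=3, B=5, C=4, D=2, E=1, F=4, G=2, H=3, I=2, J=1, K=3.
Since 6 ≥ 5, a proper 6-coloring certainly exists.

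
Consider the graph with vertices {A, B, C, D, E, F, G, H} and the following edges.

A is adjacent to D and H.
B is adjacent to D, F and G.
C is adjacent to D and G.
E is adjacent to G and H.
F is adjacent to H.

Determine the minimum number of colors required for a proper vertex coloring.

3

The cycle H-E-G-B-F-H has odd length 5, so it cannot be 2-colored; at least 3 colors are needed.
3 colors suffice: color red → {D, G, H}; color blue → {A, B, C, E}; color green → {F}. No two adjacent vertices share a color.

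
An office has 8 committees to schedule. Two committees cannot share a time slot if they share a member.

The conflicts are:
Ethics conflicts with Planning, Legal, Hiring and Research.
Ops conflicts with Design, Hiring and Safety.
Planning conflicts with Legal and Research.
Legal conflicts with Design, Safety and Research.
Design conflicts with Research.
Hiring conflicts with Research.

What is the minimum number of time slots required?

Ethics, Planning, Legal, Research are mutually in conflict, so at least 4 time slots are needed.
4 time slots suffice: time slot 1 → {Ops, Research}; time slot 2 → {Legal, Hiring}; time slot 3 → {Ethics, Design, Safety}; time slot 4 → {Planning}. No two conflicting committees share a time slot.

4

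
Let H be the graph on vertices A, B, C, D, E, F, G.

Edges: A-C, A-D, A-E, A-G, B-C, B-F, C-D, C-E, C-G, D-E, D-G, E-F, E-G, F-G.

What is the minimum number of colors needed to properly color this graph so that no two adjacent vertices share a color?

5

A, C, D, E, G are pairwise adjacent (a clique of size 5), so at least 5 colors are needed.
5 colors suffice: A=5, B=1, C=3, D=4, E=2, F=3, G=1. Each edge has distinct colors on its endpoints.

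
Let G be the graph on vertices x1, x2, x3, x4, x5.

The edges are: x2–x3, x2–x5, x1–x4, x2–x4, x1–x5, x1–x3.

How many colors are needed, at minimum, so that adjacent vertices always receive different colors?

2

x1 and x3 are adjacent, so at least 2 colors are needed.
2 colors suffice: x1=1, x2=1, x3=2, x4=2, x5=2. Each edge has distinct colors on its endpoints.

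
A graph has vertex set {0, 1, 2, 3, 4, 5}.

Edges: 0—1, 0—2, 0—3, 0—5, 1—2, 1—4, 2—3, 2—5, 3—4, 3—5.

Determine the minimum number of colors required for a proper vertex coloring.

0, 2, 3, 5 are mutually adjacent (a clique of size 4), so at least 4 colors are needed.
4 colors suffice: 0=b, 1=a, 2=c, 3=a, 4=b, 5=d. Every edge joins two different colors.

4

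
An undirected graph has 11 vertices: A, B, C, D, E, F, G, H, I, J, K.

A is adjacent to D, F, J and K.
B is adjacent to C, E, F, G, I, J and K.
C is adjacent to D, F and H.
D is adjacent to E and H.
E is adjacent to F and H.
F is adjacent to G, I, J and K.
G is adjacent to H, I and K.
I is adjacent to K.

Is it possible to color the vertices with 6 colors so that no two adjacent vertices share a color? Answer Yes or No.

The chromatic number is 5. B, F, G, I, K form a clique, so at least 5 colors are needed.
5 colors suffice: color 1 → {D, F}; color 2 → {A, B, H}; color 3 → {C, E, G, J}; color 4 → {K}; color 5 → {I}.
Since 6 ≥ 5, a proper 6-coloring certainly exists.

Yes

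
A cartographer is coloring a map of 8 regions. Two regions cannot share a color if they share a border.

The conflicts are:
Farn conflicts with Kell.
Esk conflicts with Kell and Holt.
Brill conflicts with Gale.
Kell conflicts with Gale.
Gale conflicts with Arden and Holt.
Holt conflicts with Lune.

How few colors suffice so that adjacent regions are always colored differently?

2

Brill and Gale conflict, so at least 2 colors are needed.
2 colors suffice: color 1 → {Farn, Esk, Gale, Lune}; color 2 → {Brill, Kell, Arden, Holt}. Every pair that conflicts lands in different colors.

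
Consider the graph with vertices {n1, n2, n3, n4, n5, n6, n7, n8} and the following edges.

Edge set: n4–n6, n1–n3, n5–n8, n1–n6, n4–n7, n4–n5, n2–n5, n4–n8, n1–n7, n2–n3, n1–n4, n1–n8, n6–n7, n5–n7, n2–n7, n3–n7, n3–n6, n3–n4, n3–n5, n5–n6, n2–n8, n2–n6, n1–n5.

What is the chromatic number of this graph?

n1, n3, n4, n5, n6, n7 are pairwise adjacent (a clique of size 6), so at least 6 colors are needed.
A valid assignment using 6 colors: n1=2, n2=2, n3=6, n4=3, n5=1, n6=5, n7=4, n8=4. No two adjacent vertices share a color.

6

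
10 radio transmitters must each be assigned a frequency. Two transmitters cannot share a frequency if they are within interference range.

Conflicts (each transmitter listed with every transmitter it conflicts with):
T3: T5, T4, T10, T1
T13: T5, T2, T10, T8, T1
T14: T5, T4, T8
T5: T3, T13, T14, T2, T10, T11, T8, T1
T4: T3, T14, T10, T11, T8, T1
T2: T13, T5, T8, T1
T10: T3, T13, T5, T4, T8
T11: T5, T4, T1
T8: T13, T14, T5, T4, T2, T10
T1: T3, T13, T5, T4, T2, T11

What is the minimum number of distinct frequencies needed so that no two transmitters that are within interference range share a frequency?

T13, T5, T10, T8 are mutually in conflict, so at least 4 frequencies are needed.
A valid assignment using 4 frequencies: T3=3, T13=3, T14=3, T5=1, T4=1, T2=4, T10=4, T11=3, T8=2, T1=2. Every pair that conflicts lands in different frequencies.

4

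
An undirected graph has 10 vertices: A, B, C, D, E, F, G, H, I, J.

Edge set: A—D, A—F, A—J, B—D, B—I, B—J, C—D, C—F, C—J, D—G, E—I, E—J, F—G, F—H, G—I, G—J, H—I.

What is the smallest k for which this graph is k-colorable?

C and D are adjacent, so at least 2 colors are needed.
2 colors suffice: color 1 → {D, F, I, J}; color 2 → {A, B, C, E, G, H}. Each edge has distinct colors on its endpoints.

2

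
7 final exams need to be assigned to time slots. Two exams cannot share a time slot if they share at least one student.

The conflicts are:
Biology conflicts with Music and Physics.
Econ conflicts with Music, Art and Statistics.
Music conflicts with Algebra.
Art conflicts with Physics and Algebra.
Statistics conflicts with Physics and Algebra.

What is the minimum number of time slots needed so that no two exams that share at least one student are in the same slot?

3

The cycle Physics-Statistics-Algebra-Music-Biology-Physics has odd length 5, so it cannot be 2-colored; at least 3 time slots are needed.
3 time slots suffice: time slot 1 → {Econ, Physics, Algebra}; time slot 2 → {Music, Art, Statistics}; time slot 3 → {Biology}. Each listed conflict is separated.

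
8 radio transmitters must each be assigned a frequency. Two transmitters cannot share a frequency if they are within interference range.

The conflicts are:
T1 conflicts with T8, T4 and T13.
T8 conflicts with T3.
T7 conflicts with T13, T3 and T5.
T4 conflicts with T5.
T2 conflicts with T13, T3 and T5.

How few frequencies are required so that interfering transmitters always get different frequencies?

The cycle T1-T8-T3-T7-T13-T1 has odd length 5, so it cannot be 2-colored; at least 3 frequencies are needed.
3 frequencies suffice: frequency 1 → {T13, T3, T5}; frequency 2 → {T1, T7, T2}; frequency 3 → {T8, T4}. Each listed conflict is separated.

3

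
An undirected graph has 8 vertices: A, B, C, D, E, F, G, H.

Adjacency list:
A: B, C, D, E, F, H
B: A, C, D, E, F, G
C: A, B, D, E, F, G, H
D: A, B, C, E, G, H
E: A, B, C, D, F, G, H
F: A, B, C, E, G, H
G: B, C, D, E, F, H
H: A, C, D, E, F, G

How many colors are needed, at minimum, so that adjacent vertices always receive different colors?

C, D, E, G, H form a clique, so at least 5 colors are needed.
A valid assignment using 5 colors: A=purple, B=green, C=red, D=yellow, E=blue, F=yellow, G=purple, H=green. Every edge joins two different colors.

5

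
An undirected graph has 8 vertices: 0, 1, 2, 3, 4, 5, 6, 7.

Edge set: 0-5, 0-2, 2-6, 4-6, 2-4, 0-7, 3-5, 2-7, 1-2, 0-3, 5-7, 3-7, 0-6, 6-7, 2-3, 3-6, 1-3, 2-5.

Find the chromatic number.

0, 2, 3, 6, 7 are mutually adjacent (a clique of size 5), so at least 5 colors are needed.
One proper 5-coloring: 0=purple, 1=green, 2=red, 3=blue, 4=blue, 5=green, 6=green, 7=yellow. Every edge joins two different colors.

5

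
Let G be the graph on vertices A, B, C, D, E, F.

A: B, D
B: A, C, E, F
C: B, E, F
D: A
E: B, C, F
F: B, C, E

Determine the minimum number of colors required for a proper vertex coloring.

4

B, C, E, F form a clique, so at least 4 colors are needed.
4 colors suffice: color red → {B, D}; color blue → {A, F}; color green → {C}; color yellow → {E}. Each edge has distinct colors on its endpoints.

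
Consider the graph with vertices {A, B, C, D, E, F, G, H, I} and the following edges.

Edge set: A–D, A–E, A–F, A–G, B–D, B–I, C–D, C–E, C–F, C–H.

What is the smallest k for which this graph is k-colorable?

2

A and G are adjacent, so at least 2 colors are needed.
2 colors suffice: color 1 → {A, B, C}; color 2 → {D, E, F, G, H, I}. No two adjacent vertices share a color.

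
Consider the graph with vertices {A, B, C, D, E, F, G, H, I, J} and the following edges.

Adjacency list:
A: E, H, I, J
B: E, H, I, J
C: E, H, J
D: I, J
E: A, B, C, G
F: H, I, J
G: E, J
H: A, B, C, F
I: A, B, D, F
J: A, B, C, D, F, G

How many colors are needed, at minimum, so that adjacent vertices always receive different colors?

2

D and J are adjacent, so at least 2 colors are needed.
2 colors suffice: color red → {E, H, I, J}; color blue → {A, B, C, D, F, G}. Every edge joins two different colors.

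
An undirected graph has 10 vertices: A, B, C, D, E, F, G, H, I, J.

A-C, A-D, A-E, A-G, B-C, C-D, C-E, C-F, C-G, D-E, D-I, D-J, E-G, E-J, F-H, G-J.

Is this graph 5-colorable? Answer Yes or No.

The chromatic number is 4. A, C, E, G are pairwise adjacent (a clique of size 4), so at least 4 colors are needed.
4 colors suffice: color 1 → {C, H, I, J}; color 2 → {B, D, F, G}; color 3 → {E}; color 4 → {A}.
Since 5 ≥ 4, a proper 5-coloring certainly exists.

Yes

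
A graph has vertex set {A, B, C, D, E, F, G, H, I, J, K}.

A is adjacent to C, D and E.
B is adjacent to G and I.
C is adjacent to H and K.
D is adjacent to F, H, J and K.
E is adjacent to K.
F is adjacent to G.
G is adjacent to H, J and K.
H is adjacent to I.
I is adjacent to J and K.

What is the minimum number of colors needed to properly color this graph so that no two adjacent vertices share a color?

2

I and J are adjacent, so at least 2 colors are needed.
2 colors suffice: color 1 → {A, B, F, H, J, K}; color 2 → {C, D, E, G, I}. No two adjacent vertices share a color.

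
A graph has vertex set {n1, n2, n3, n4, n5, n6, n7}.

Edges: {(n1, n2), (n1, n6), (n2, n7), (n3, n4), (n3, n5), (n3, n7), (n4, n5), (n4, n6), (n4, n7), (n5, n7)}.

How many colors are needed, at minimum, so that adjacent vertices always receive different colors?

4

n3, n4, n5, n7 are mutually adjacent (a clique of size 4), so at least 4 colors are needed.
4 colors suffice: color R → {n2, n4}; color B → {n1, n7}; color G → {n5, n6}; color Y → {n3}. Every edge joins two different colors.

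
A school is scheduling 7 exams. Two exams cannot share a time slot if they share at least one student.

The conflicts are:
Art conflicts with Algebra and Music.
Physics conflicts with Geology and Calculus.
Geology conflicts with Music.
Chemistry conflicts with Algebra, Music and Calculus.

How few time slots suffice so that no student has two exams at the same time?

The cycle Music-Geology-Physics-Calculus-Chemistry-Music has odd length 5, so it cannot be 2-colored; at least 3 time slots are needed.
3 time slots suffice: Art=1, Physics=1, Geology=3, Chemistry=1, Algebra=2, Music=2, Calculus=2. Every pair that conflicts lands in different time slots.

3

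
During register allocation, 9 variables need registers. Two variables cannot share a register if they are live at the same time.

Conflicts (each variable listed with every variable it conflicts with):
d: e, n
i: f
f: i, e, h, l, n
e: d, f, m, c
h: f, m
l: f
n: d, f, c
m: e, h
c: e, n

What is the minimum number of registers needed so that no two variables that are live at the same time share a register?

2

f and e conflict, so at least 2 registers are needed.
2 registers suffice: register 1 → {d, f, m, c}; register 2 → {i, e, h, l, n}. Every pair that conflicts lands in different registers.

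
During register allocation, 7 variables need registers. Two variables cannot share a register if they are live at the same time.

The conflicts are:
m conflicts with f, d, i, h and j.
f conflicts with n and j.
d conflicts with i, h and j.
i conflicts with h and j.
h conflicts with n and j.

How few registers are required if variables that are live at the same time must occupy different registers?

m, d, i, h, j are mutually in conflict, so at least 5 registers are needed.
Using 5 registers: m=2, f=1, d=5, i=4, h=1, n=2, j=3. Each listed conflict is separated.

5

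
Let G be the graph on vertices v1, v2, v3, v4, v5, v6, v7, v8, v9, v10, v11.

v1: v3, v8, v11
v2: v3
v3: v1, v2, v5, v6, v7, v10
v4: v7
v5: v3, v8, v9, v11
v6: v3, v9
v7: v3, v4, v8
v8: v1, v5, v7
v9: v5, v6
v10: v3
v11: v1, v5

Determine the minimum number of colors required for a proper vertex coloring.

v4 and v7 are adjacent, so at least 2 colors are needed.
2 colors suffice: color red → {v3, v4, v8, v9, v11}; color blue → {v1, v2, v5, v6, v7, v10}. No two adjacent vertices share a color.

2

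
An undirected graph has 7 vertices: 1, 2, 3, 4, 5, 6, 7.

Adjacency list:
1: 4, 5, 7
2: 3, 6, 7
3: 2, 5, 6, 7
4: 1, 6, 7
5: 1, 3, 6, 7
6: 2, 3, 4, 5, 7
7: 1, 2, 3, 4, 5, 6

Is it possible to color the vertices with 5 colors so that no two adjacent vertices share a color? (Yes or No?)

Yes

The chromatic number is 4. 3, 5, 6, 7 are pairwise adjacent (a clique of size 4), so at least 4 colors are needed.
4 colors suffice: 1=b, 2=c, 3=d, 4=c, 5=c, 6=b, 7=a.
Since 5 ≥ 4, a proper 5-coloring certainly exists.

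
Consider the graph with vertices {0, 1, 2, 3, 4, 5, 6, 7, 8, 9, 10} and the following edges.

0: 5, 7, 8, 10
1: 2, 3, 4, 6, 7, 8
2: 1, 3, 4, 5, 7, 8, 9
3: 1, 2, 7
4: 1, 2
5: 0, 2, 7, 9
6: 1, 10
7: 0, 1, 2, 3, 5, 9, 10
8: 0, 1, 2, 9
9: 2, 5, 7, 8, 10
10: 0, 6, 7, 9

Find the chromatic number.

4

2, 5, 7, 9 form a clique, so at least 4 colors are needed.
One proper 4-coloring: 0=c, 1=c, 2=b, 3=d, 4=a, 5=d, 6=a, 7=a, 8=a, 9=c, 10=b. Each edge has distinct colors on its endpoints.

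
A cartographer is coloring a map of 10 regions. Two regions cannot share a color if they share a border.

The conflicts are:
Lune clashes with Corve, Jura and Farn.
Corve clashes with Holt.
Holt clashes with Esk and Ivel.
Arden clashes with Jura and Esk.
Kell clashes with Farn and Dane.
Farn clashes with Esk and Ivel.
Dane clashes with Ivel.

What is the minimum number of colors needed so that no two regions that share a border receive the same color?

The cycle Esk-Holt-Corve-Lune-Farn-Esk has odd length 5, so it cannot be 2-colored; at least 3 colors are needed.
One proper 3-coloring: Lune=2, Corve=3, Holt=1, Arden=3, Jura=1, Kell=2, Farn=1, Esk=2, Dane=1, Ivel=2. Every pair that conflicts lands in different colors.

3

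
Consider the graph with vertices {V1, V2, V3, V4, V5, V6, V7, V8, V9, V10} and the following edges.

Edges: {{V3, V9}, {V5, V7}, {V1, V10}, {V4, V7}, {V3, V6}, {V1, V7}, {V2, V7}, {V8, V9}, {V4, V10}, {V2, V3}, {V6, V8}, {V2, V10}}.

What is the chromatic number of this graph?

V6 and V8 are adjacent, so at least 2 colors are needed.
2 colors suffice: color 1 → {V3, V7, V8, V10}; color 2 → {V1, V2, V4, V5, V6, V9}. Every edge joins two different colors.

2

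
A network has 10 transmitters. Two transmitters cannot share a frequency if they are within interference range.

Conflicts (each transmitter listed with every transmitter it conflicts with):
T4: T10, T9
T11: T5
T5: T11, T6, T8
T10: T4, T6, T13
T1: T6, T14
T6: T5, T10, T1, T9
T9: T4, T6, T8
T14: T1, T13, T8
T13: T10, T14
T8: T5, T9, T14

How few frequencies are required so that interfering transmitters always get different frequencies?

The cycle T14-T1-T6-T5-T8-T14 has odd length 5, so it cannot be 2-colored; at least 3 frequencies are needed.
A valid assignment using 3 frequencies: T4=1, T11=1, T5=2, T10=2, T1=3, T6=1, T9=2, T14=2, T13=1, T8=1. Every pair that conflicts lands in different frequencies.

3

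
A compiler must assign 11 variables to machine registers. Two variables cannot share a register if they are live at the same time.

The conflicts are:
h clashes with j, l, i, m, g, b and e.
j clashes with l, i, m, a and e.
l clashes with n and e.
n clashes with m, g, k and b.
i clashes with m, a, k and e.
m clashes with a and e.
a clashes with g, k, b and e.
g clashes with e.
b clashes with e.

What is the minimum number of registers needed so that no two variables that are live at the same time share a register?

h, j, i, m, e are mutually in conflict, so at least 5 registers are needed.
Using 5 registers: h=2, j=4, l=3, n=1, i=5, m=3, a=2, g=3, k=3, b=3, e=1. Every pair that conflicts lands in different registers.

5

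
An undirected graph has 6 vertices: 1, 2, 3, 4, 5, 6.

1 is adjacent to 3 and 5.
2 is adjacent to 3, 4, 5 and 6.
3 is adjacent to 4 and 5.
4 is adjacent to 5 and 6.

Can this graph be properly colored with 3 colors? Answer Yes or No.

2, 3, 4, 5 form a clique, so at least 4 colors are needed.
So 3 colors are not enough.

No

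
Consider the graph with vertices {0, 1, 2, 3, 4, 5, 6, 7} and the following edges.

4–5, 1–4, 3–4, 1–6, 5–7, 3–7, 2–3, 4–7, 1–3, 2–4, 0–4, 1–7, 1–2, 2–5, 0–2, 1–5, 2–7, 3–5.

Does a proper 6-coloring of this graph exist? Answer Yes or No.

The chromatic number is 6. 1, 2, 3, 4, 5, 7 form a clique, so at least 6 colors are needed.
6 colors suffice: color a → {4, 6}; color b → {0, 1}; color c → {2}; color d → {5}; color e → {7}; color f → {3}.
That is already a proper 6-coloring.

Yes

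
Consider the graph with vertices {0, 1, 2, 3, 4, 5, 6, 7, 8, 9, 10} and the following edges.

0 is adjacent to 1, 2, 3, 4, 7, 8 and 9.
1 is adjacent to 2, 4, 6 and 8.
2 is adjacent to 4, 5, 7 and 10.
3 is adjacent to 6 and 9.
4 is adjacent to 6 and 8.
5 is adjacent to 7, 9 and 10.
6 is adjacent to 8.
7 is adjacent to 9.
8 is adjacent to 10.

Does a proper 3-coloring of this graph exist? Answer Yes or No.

1, 4, 6, 8 are mutually adjacent (a clique of size 4), so at least 4 colors are needed.
So 3 colors are not enough.

No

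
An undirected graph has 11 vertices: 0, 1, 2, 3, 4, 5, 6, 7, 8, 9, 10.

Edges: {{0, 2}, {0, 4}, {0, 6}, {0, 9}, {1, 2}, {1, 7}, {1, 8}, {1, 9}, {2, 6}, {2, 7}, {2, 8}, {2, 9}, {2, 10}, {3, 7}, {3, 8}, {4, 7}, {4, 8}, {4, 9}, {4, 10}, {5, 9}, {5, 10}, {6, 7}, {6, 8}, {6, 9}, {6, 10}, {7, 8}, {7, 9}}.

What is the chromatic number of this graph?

1, 2, 7, 9 are pairwise adjacent (a clique of size 4), so at least 4 colors are needed.
A valid assignment using 4 colors: 0=b, 1=d, 2=c, 3=c, 4=c, 5=b, 6=d, 7=b, 8=a, 9=a, 10=a. Every edge joins two different colors.

4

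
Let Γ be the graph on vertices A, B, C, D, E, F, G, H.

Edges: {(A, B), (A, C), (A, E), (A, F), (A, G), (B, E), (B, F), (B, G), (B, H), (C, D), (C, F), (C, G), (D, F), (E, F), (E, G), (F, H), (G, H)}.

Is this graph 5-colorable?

Yes

The chromatic number is 4. A, B, E, G are pairwise adjacent (a clique of size 4), so at least 4 colors are needed.
4 colors suffice: color 1 → {F, G}; color 2 → {B, C}; color 3 → {A, D, H}; color 4 → {E}.
Since 5 ≥ 4, a proper 5-coloring certainly exists.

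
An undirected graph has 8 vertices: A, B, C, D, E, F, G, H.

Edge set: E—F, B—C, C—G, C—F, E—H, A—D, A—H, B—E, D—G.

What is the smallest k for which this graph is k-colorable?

The cycle H-A-D-G-C-F-E-H has odd length 7, so it cannot be 2-colored; at least 3 colors are needed.
A valid assignment using 3 colors: A=red, B=blue, C=red, D=green, E=red, F=blue, G=blue, H=blue. Each edge has distinct colors on its endpoints.

3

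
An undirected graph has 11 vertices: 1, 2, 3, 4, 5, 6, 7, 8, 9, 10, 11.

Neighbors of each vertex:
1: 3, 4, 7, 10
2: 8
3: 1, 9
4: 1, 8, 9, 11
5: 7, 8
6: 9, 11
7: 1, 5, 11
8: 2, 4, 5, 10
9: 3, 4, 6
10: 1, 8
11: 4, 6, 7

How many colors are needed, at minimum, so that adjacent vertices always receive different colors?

3

The cycle 4-11-7-5-8-4 has odd length 5, so it cannot be 2-colored; at least 3 colors are needed.
3 colors suffice: color a → {2, 3, 4, 6, 7, 10}; color b → {1, 8, 9, 11}; color c → {5}. Each edge has distinct colors on its endpoints.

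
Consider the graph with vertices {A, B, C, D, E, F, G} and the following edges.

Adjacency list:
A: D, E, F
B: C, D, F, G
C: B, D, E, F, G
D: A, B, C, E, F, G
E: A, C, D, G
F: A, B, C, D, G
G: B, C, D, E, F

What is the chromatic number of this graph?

5

B, C, D, F, G form a clique, so at least 5 colors are needed.
5 colors suffice: color red → {D}; color blue → {A, C}; color green → {E, F}; color yellow → {G}; color purple → {B}. No two adjacent vertices share a color.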